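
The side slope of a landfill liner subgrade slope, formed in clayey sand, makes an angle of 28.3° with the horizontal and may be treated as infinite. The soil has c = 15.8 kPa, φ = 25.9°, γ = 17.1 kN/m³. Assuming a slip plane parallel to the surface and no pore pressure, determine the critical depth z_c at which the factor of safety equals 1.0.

Setting FS = 1.00 in FS = [c + γz cos²β tanφ] / [γz sinβ cosβ] and solving for z:
z = c / [γ cosβ (FS·sinβ − cosβ·tanφ)]
  = 15.8 / [17.1·cos28.3°·(1.00·sin28.3° − cos28.3°·tan25.9°)]
  = 15.8 / [17.1·0.8805·(1.00·0.4741 − 0.8805·0.4856)]
  = 15.8 / 0.7009 = 22.543 m

z_c = 22.54 m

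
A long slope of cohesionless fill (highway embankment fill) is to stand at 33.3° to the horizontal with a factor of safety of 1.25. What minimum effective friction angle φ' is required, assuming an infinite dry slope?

φ' = 39.4°

FS = tanφ'/tanβ ⇒ tanφ' = FS · tanβ = 1.25 · tan33.3° = 0.8211
φ' = arctan(0.8211) = 39.39°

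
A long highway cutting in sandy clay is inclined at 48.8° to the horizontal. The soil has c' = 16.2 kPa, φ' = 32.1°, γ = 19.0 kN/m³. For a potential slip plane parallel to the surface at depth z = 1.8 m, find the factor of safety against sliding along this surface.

For an infinite slope with a slip plane parallel to the surface (no pore pressure): FS = [c' + γz cos²β tanφ'] / [γz sinβ cosβ].
γz = 19.0·1.8 = 34.20 kN/m²
Numerator = 16.2 + 34.20·cos²48.8°·tan32.1° = 16.2 + 34.20·0.4339·0.6273 = 25.508 kPa
Denominator = 34.20·sin48.8°·cos48.8° = 34.20·0.7524·0.6587 = 16.950 kPa
FS = 25.508 / 16.950 = 1.505

FS = 1.50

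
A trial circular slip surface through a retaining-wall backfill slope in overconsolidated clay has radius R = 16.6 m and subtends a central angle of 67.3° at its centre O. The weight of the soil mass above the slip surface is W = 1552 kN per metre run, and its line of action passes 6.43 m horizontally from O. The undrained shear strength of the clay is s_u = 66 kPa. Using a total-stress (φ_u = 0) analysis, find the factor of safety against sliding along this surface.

FS = 2.14

Taking moments about the centre O, the resisting moment is provided by the undrained shear strength acting along the arc:
Arc length L_a = R·θ = 16.6·(67.3°·π/180) = 16.6·1.1746 = 19.50 m
M_R = s_u·L_a·R = 66·19.50·16.6 = 21362.5 kN·m/m
M_D = W·d = 1552·6.43 = 9979.4 kN·m/m
FS = M_R / M_D = 21362.5 / 9979.4 = 2.141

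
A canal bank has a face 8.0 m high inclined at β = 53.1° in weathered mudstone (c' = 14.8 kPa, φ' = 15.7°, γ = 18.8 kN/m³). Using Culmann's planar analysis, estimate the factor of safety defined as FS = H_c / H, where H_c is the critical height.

H_c = (4c'/γ) · sinβ cosφ' / [1 − cos(β − φ')]
    = (4·14.8/18.8) · sin53.1°·cos15.7° / [1 − cos37.4°]
    = 3.149 · 0.7698 / 0.2056 = 11.79 m
FS = H_c / H = 11.79 / 8.0 = 1.474

FS = 1.47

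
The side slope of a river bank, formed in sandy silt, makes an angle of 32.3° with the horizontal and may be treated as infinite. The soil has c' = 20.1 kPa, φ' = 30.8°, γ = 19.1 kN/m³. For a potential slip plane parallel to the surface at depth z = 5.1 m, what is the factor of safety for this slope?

FS = 1.40

For an infinite slope with a slip plane parallel to the surface (no pore pressure): FS = [c' + γz cos²β tanφ'] / [γz sinβ cosβ].
γz = 19.1·5.1 = 97.41 kN/m²
Numerator = 20.1 + 97.41·cos²32.3°·tan30.8° = 20.1 + 97.41·0.7145·0.5961 = 61.588 kPa
Denominator = 97.41·sin32.3°·cos32.3° = 97.41·0.5344·0.8453 = 43.997 kPa
FS = 61.588 / 43.997 = 1.400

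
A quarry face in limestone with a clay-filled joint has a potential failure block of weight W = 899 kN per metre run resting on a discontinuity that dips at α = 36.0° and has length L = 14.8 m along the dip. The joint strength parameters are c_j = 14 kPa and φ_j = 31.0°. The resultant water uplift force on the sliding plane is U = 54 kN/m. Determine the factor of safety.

FS = 1.16

Resolving the block weight along and normal to the plane and applying the Mohr–Coulomb strength on the joint:
N' = W cosα − U = 899·cos36.0° − 54 = 673.3 kN/m
Driving force T = W sinα = 899·sin36.0° = 528.4 kN/m
Resisting force R = c_j·L + N'·tanφ_j = 14·14.8 + 673.3·tan31.0° = 207.2 + 404.6 = 611.8 kN/m
FS = R / T = 611.8 / 528.4 = 1.158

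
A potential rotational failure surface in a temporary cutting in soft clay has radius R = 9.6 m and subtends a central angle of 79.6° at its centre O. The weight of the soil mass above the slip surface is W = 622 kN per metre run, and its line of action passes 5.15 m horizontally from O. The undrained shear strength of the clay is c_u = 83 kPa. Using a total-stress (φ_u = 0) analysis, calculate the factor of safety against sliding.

FS = 3.32

Taking moments about the centre O, the resisting moment is provided by the undrained shear strength acting along the arc:
Arc length L_a = R·θ = 9.6·(79.6°·π/180) = 9.6·1.3893 = 13.34 m
M_R = c_u·L_a·R = 83·13.34·9.6 = 10627.0 kN·m/m
M_D = W·d = 622·5.15 = 3203.3 kN·m/m
FS = M_R / M_D = 10627.0 / 3203.3 = 3.318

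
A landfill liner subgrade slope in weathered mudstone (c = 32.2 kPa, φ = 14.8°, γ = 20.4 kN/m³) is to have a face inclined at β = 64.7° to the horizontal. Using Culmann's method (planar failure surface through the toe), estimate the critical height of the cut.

H_c = 15.51 m

Culmann's analysis gives the critical failure plane at α_cr = (β + φ)/2 = (64.7 + 14.8)/2 = 39.8°, and the critical height
H_c = (4c/γ) · sinβ cosφ / [1 − cos(β − φ)]
    = (4·32.2/20.4) · sin64.7°·cos14.8° / [1 − cos(49.9°)]
    = 6.314 · 0.9041·0.9668 / [1 − 0.6441]
    = 6.314 · 0.8741 / 0.3559
    = 15.51 m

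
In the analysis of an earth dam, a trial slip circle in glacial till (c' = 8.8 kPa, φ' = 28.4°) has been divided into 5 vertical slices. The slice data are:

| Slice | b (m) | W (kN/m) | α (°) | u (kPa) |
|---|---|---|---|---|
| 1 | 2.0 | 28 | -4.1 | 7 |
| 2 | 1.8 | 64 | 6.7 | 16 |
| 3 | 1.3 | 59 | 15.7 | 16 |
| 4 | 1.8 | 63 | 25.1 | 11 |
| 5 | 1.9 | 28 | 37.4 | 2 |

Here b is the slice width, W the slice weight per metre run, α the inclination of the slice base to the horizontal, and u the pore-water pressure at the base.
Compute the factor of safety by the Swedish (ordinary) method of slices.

Ordinary method of slices: FS = Σ[c'·Δl_i + (W_i cosα_i − u_i·Δl_i)·tanφ'] / Σ W_i sinα_i, with Δl_i = b_i / cosα_i.
Slice 1: Δl = 2.0/cos(-4.1°) = 2.005 m; N'_1 = 28·cos(-4.1°) − 7·2.005 = 13.9; c'Δl = 17.65; W sinα = -2.0
Slice 2: Δl = 1.8/cos6.7° = 1.812 m; N'_2 = 64·cos6.7° − 16·1.812 = 34.6; c'Δl = 15.95; W sinα = 7.5
Slice 3: Δl = 1.3/cos15.7° = 1.350 m; N'_3 = 59·cos15.7° − 16·1.350 = 35.2; c'Δl = 11.88; W sinα = 16.0
Slice 4: Δl = 1.8/cos25.1° = 1.988 m; N'_4 = 63·cos25.1° − 11·1.988 = 35.2; c'Δl = 17.49; W sinα = 26.7
Slice 5: Δl = 1.9/cos37.4° = 2.392 m; N'_5 = 28·cos37.4° − 2·2.392 = 17.5; c'Δl = 21.05; W sinα = 17.0
Σc'Δl = 84.0 kN/m; ΣN' = 136.3 kN/m; ΣW sinα = 65.2 kN/m
Resisting = 84.0 + 136.3·tan28.4° = 84.0 + 73.7 = 157.7 kN/m
FS = 157.7 / 65.2 = 2.420

FS = 2.42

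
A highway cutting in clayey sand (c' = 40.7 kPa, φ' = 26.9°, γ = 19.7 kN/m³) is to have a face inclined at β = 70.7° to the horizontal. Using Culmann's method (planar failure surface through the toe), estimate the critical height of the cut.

H_c = 25.00 m

Culmann's analysis gives the critical failure plane at α_cr = (β + φ')/2 = (70.7 + 26.9)/2 = 48.8°, and the critical height
H_c = (4c'/γ) · sinβ cosφ' / [1 − cos(β − φ')]
    = (4·40.7/19.7) · sin70.7°·cos26.9° / [1 − cos(43.8°)]
    = 8.264 · 0.9438·0.8918 / [1 − 0.7218]
    = 8.264 · 0.8417 / 0.2782
    = 25.00 m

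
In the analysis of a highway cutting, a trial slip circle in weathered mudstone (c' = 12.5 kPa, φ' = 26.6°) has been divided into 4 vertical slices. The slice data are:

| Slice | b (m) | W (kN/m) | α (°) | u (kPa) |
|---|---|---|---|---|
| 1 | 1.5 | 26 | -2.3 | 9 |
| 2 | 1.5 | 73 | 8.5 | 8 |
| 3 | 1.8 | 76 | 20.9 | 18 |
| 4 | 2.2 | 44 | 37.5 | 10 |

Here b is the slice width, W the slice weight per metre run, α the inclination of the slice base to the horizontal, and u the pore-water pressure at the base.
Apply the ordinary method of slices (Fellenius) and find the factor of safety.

Ordinary method of slices: FS = Σ[c'·Δl_i + (W_i cosα_i − u_i·Δl_i)·tanφ'] / Σ W_i sinα_i, with Δl_i = b_i / cosα_i.
Slice 1: Δl = 1.5/cos(-2.3°) = 1.501 m; N'_1 = 26·cos(-2.3°) − 9·1.501 = 12.5; c'Δl = 18.77; W sinα = -1.0
Slice 2: Δl = 1.5/cos8.5° = 1.517 m; N'_2 = 73·cos8.5° − 8·1.517 = 60.1; c'Δl = 18.96; W sinα = 10.8
Slice 3: Δl = 1.8/cos20.9° = 1.927 m; N'_3 = 76·cos20.9° − 18·1.927 = 36.3; c'Δl = 24.08; W sinα = 27.1
Slice 4: Δl = 2.2/cos37.5° = 2.773 m; N'_4 = 44·cos37.5° − 10·2.773 = 7.2; c'Δl = 34.66; W sinα = 26.8
Σc'Δl = 96.5 kN/m; ΣN' = 116.0 kN/m; ΣW sinα = 63.6 kN/m
Resisting = 96.5 + 116.0·tan26.6° = 96.5 + 58.1 = 154.6 kN/m
FS = 154.6 / 63.6 = 2.429

FS = 2.43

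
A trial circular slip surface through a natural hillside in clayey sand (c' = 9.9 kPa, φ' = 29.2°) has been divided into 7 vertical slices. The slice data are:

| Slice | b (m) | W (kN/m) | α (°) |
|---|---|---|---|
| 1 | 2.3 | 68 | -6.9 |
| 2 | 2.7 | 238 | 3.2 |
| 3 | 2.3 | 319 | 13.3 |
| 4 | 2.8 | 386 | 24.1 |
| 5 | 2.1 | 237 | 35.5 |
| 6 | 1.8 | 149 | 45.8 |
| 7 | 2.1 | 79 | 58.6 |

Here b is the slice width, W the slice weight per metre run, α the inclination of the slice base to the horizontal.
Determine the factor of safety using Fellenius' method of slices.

Ordinary method of slices: FS = Σ[c'·Δl_i + (W_i cosα_i)·tanφ'] / Σ W_i sinα_i, with Δl_i = b_i / cosα_i.
Slice 1: Δl = 2.3/cos(-6.9°) = 2.317 m; N'_1 = 68·cos(-6.9°) = 67.5; c'Δl = 22.94; W sinα = -8.2
Slice 2: Δl = 2.7/cos3.2° = 2.704 m; N'_2 = 238·cos3.2° = 237.6; c'Δl = 26.77; W sinα = 13.3
Slice 3: Δl = 2.3/cos13.3° = 2.363 m; N'_3 = 319·cos13.3° = 310.4; c'Δl = 23.40; W sinα = 73.4
Slice 4: Δl = 2.8/cos24.1° = 3.067 m; N'_4 = 386·cos24.1° = 352.4; c'Δl = 30.37; W sinα = 157.6
Slice 5: Δl = 2.1/cos35.5° = 2.579 m; N'_5 = 237·cos35.5° = 192.9; c'Δl = 25.54; W sinα = 137.6
Slice 6: Δl = 1.8/cos45.8° = 2.582 m; N'_6 = 149·cos45.8° = 103.9; c'Δl = 25.56; W sinα = 106.8
Slice 7: Δl = 2.1/cos58.6° = 4.031 m; N'_7 = 79·cos58.6° = 41.2; c'Δl = 39.90; W sinα = 67.4
Σc'Δl = 194.5 kN/m; ΣN' = 1305.9 kN/m; ΣW sinα = 548.0 kN/m
Resisting = 194.5 + 1305.9·tan29.2° = 194.5 + 729.9 = 924.3 kN/m
FS = 924.3 / 548.0 = 1.687

FS = 1.69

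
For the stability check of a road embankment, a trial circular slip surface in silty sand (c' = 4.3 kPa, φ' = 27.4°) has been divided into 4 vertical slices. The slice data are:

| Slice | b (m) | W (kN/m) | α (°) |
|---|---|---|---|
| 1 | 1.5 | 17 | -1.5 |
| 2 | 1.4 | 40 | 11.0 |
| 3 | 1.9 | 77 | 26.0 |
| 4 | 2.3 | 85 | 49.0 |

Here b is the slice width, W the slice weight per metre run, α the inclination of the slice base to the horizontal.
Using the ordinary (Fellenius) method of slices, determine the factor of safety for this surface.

FS = 1.24

Ordinary method of slices: FS = Σ[c'·Δl_i + (W_i cosα_i)·tanφ'] / Σ W_i sinα_i, with Δl_i = b_i / cosα_i.
Slice 1: Δl = 1.5/cos(-1.5°) = 1.501 m; N'_1 = 17·cos(-1.5°) = 17.0; c'Δl = 6.45; W sinα = -0.4
Slice 2: Δl = 1.4/cos11.0° = 1.426 m; N'_2 = 40·cos11.0° = 39.3; c'Δl = 6.13; W sinα = 7.6
Slice 3: Δl = 1.9/cos26.0° = 2.114 m; N'_3 = 77·cos26.0° = 69.2; c'Δl = 9.09; W sinα = 33.8
Slice 4: Δl = 2.3/cos49.0° = 3.506 m; N'_4 = 85·cos49.0° = 55.8; c'Δl = 15.07; W sinα = 64.2
Σc'Δl = 36.7 kN/m; ΣN' = 181.2 kN/m; ΣW sinα = 105.1 kN/m
Resisting = 36.7 + 181.2·tan27.4° = 36.7 + 93.9 = 130.7 kN/m
FS = 130.7 / 105.1 = 1.244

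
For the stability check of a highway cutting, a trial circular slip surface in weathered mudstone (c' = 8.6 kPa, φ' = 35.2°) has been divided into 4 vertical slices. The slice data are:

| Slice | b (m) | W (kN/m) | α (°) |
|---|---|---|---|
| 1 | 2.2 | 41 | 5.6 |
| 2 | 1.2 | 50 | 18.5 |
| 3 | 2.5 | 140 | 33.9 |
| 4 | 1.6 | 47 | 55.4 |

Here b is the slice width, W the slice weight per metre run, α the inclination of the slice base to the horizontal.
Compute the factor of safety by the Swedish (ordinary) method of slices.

Ordinary method of slices: FS = Σ[c'·Δl_i + (W_i cosα_i)·tanφ'] / Σ W_i sinα_i, with Δl_i = b_i / cosα_i.
Slice 1: Δl = 2.2/cos5.6° = 2.211 m; N'_1 = 41·cos5.6° = 40.8; c'Δl = 19.01; W sinα = 4.0
Slice 2: Δl = 1.2/cos18.5° = 1.265 m; N'_2 = 50·cos18.5° = 47.4; c'Δl = 10.88; W sinα = 15.9
Slice 3: Δl = 2.5/cos33.9° = 3.012 m; N'_3 = 140·cos33.9° = 116.2; c'Δl = 25.90; W sinα = 78.1
Slice 4: Δl = 1.6/cos55.4° = 2.818 m; N'_4 = 47·cos55.4° = 26.7; c'Δl = 24.23; W sinα = 38.7
Σc'Δl = 80.0 kN/m; ΣN' = 231.1 kN/m; ΣW sinα = 136.6 kN/m
Resisting = 80.0 + 231.1·tan35.2° = 80.0 + 163.0 = 243.1 kN/m
FS = 243.1 / 136.6 = 1.779

FS = 1.78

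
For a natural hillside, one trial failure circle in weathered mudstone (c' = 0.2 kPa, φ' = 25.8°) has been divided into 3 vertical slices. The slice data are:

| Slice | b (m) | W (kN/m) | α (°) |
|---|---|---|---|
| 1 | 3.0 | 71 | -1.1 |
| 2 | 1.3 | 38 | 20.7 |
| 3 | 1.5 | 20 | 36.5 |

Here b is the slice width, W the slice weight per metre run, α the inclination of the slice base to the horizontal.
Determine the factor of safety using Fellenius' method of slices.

Ordinary method of slices: FS = Σ[c'·Δl_i + (W_i cosα_i)·tanφ'] / Σ W_i sinα_i, with Δl_i = b_i / cosα_i.
Slice 1: Δl = 3.0/cos(-1.1°) = 3.001 m; N'_1 = 71·cos(-1.1°) = 71.0; c'Δl = 0.60; W sinα = -1.4
Slice 2: Δl = 1.3/cos20.7° = 1.390 m; N'_2 = 38·cos20.7° = 35.5; c'Δl = 0.28; W sinα = 13.4
Slice 3: Δl = 1.5/cos36.5° = 1.866 m; N'_3 = 20·cos36.5° = 16.1; c'Δl = 0.37; W sinα = 11.9
Σc'Δl = 1.3 kN/m; ΣN' = 122.6 kN/m; ΣW sinα = 24.0 kN/m
Resisting = 1.3 + 122.6·tan25.8° = 1.3 + 59.3 = 60.5 kN/m
FS = 60.5 / 24.0 = 2.525

FS = 2.53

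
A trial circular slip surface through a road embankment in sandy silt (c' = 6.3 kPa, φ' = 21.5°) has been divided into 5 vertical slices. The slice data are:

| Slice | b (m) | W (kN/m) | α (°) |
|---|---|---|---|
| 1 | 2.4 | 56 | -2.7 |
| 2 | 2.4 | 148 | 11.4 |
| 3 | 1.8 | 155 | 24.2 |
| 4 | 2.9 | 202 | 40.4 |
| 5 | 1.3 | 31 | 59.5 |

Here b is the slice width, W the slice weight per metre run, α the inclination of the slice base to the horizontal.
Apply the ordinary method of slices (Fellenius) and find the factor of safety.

Ordinary method of slices: FS = Σ[c'·Δl_i + (W_i cosα_i)·tanφ'] / Σ W_i sinα_i, with Δl_i = b_i / cosα_i.
Slice 1: Δl = 2.4/cos(-2.7°) = 2.403 m; N'_1 = 56·cos(-2.7°) = 55.9; c'Δl = 15.14; W sinα = -2.6
Slice 2: Δl = 2.4/cos11.4° = 2.448 m; N'_2 = 148·cos11.4° = 145.1; c'Δl = 15.42; W sinα = 29.3
Slice 3: Δl = 1.8/cos24.2° = 1.973 m; N'_3 = 155·cos24.2° = 141.4; c'Δl = 12.43; W sinα = 63.5
Slice 4: Δl = 2.9/cos40.4° = 3.808 m; N'_4 = 202·cos40.4° = 153.8; c'Δl = 23.99; W sinα = 130.9
Slice 5: Δl = 1.3/cos59.5° = 2.561 m; N'_5 = 31·cos59.5° = 15.7; c'Δl = 16.14; W sinα = 26.7
Σc'Δl = 83.1 kN/m; ΣN' = 512.0 kN/m; ΣW sinα = 247.8 kN/m
Resisting = 83.1 + 512.0·tan21.5° = 83.1 + 201.7 = 284.8 kN/m
FS = 284.8 / 247.8 = 1.149

FS = 1.15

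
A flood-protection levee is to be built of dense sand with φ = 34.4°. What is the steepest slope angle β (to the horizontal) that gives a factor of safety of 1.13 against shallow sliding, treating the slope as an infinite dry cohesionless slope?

β = 31.2°

For an infinite dry cohesionless slope FS = tanφ/tanβ, so tanβ = tanφ / FS.
tanβ = tan34.4° / 1.13 = 0.6847 / 1.13 = 0.6059
β = arctan(0.6059) = 31.21°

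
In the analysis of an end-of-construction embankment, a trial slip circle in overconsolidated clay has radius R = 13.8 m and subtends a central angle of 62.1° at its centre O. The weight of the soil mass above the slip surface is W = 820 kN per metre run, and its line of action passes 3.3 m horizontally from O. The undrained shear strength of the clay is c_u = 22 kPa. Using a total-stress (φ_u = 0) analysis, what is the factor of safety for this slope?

FS = 1.68

Taking moments about the centre O, the resisting moment is provided by the undrained shear strength acting along the arc:
Arc length L_a = R·θ = 13.8·(62.1°·π/180) = 13.8·1.0838 = 14.96 m
M_R = c_u·L_a·R = 22·14.96·13.8 = 4541.0 kN·m/m
M_D = W·d = 820·3.3 = 2706.0 kN·m/m
FS = M_R / M_D = 4541.0 / 2706.0 = 1.678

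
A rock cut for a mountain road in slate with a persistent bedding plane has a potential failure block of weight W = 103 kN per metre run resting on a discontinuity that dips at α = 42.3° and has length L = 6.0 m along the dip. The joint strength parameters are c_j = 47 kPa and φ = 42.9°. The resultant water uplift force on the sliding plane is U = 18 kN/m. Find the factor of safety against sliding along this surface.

Resolving the block weight along and normal to the plane and applying the Mohr–Coulomb strength on the joint:
N' = W cosα − U = 103·cos42.3° − 18 = 58.2 kN/m
Driving force T = W sinα = 103·sin42.3° = 69.3 kN/m
Resisting force R = c_j·L + N'·tanφ = 47·6.0 + 58.2·tan42.9° = 282.0 + 54.1 = 336.1 kN/m
FS = R / T = 336.1 / 69.3 = 4.848

FS = 4.85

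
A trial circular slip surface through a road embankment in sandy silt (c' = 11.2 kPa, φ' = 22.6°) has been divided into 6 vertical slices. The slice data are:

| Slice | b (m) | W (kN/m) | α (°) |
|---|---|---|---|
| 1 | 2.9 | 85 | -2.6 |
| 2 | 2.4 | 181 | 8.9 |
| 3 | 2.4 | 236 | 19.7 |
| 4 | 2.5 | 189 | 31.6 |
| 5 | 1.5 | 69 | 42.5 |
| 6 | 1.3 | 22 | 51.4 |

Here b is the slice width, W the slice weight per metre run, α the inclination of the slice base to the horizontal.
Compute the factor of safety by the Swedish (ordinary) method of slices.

FS = 1.74

Ordinary method of slices: FS = Σ[c'·Δl_i + (W_i cosα_i)·tanφ'] / Σ W_i sinα_i, with Δl_i = b_i / cosα_i.
Slice 1: Δl = 2.9/cos(-2.6°) = 2.903 m; N'_1 = 85·cos(-2.6°) = 84.9; c'Δl = 32.51; W sinα = -3.9
Slice 2: Δl = 2.4/cos8.9° = 2.429 m; N'_2 = 181·cos8.9° = 178.8; c'Δl = 27.21; W sinα = 28.0
Slice 3: Δl = 2.4/cos19.7° = 2.549 m; N'_3 = 236·cos19.7° = 222.2; c'Δl = 28.55; W sinα = 79.6
Slice 4: Δl = 2.5/cos31.6° = 2.935 m; N'_4 = 189·cos31.6° = 161.0; c'Δl = 32.87; W sinα = 99.0
Slice 5: Δl = 1.5/cos42.5° = 2.035 m; N'_5 = 69·cos42.5° = 50.9; c'Δl = 22.79; W sinα = 46.6
Slice 6: Δl = 1.3/cos51.4° = 2.084 m; N'_6 = 22·cos51.4° = 13.7; c'Δl = 23.34; W sinα = 17.2
Σc'Δl = 167.3 kN/m; ΣN' = 711.5 kN/m; ΣW sinα = 266.5 kN/m
Resisting = 167.3 + 711.5·tan22.6° = 167.3 + 296.2 = 463.4 kN/m
FS = 463.4 / 266.5 = 1.739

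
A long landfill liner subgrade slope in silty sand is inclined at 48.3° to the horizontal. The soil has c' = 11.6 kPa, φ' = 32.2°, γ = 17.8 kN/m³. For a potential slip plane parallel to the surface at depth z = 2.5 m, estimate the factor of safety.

For an infinite slope with a slip plane parallel to the surface (no pore pressure): FS = [c' + γz cos²β tanφ'] / [γz sinβ cosβ].
γz = 17.8·2.5 = 44.50 kN/m²
Numerator = 11.6 + 44.50·cos²48.3°·tan32.2° = 11.6 + 44.50·0.4425·0.6297 = 24.001 kPa
Denominator = 44.50·sin48.3°·cos48.3° = 44.50·0.7466·0.6652 = 22.103 kPa
FS = 24.001 / 22.103 = 1.086

FS = 1.09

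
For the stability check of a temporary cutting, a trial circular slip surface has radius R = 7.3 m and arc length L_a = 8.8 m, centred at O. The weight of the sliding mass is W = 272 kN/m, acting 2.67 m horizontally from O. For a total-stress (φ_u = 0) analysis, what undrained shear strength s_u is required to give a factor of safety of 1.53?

s_u = 17.3 kPa

FS = s_u·L_a·R / (W·d), so s_u = FS·W·d / (L_a·R).
s_u = 1.53·272·2.67 / (8.80·7.3) = 1111.1 / 64.24 = 17.30 kPa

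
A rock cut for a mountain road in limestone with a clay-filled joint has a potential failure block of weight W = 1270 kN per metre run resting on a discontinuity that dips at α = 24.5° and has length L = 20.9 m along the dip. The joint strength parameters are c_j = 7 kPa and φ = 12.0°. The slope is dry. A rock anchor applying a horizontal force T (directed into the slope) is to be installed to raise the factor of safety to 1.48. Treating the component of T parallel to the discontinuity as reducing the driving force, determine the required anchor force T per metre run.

Resolving forces along and normal to the sliding plane, with the horizontal anchor force T adding T·sinα to the effective normal force and T·cosα acting up the plane against the driving force:
FS = [c_jL + (W cosα + T sinα) tanφ] / [W sinα − T cosα]
Without the anchor: N' = 1155.7 kN/m, driving T_d = 526.7 kN/m, resisting R = 7·20.9 + 1155.7·tan12.0° = 391.9 kN/m, FS = 0.74.
Setting FS = 1.48 and solving for T:
1.48·(526.7 − T cos24.5°) = 391.9 + T sin24.5°·tan12.0°
T·(sin24.5°·tan12.0° + 1.48·cos24.5°) = 1.48·526.7 − 391.9
T·(0.4147·0.2126 + 1.48·0.9100) = 779.5 − 391.9 = 387.5
T·1.4349 = 387.5
T = 270.1 kN/m

T = 270 kN/m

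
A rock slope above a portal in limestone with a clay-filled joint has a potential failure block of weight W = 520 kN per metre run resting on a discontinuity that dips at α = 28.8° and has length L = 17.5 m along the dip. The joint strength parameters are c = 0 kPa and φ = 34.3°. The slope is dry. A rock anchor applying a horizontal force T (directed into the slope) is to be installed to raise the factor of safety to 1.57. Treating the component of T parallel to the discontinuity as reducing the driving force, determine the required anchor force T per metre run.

Resolving forces along and normal to the sliding plane, with the horizontal anchor force T adding T·sinα to the effective normal force and T·cosα acting up the plane against the driving force:
FS = [cL + (W cosα + T sinα) tanφ] / [W sinα − T cosα]
Without the anchor: N' = 455.7 kN/m, driving T_d = 250.5 kN/m, resisting R = 0·17.5 + 455.7·tan34.3° = 310.8 kN/m, FS = 1.24.
Setting FS = 1.57 and solving for T:
1.57·(250.5 − T cos28.8°) = 310.8 + T sin28.8°·tan34.3°
T·(sin28.8°·tan34.3° + 1.57·cos28.8°) = 1.57·250.5 − 310.8
T·(0.4818·0.6822 + 1.57·0.8763) = 393.3 − 310.8 = 82.5
T·1.7044 = 82.5
T = 48.4 kN/m

T = 48 kN/m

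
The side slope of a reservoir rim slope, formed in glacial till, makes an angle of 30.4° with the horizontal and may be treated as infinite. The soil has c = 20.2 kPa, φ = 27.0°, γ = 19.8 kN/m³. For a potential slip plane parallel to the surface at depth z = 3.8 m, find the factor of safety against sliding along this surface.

For an infinite slope with a slip plane parallel to the surface (no pore pressure): FS = [c + γz cos²β tanφ] / [γz sinβ cosβ].
γz = 19.8·3.8 = 75.24 kN/m²
Numerator = 20.2 + 75.24·cos²30.4°·tan27.0° = 20.2 + 75.24·0.7439·0.5095 = 48.720 kPa
Denominator = 75.24·sin30.4°·cos30.4° = 75.24·0.5060·0.8625 = 32.839 kPa
FS = 48.720 / 32.839 = 1.484

FS = 1.48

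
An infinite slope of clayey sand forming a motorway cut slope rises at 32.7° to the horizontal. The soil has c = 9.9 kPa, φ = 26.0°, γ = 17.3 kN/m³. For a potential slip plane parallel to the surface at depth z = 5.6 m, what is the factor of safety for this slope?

For an infinite slope with a slip plane parallel to the surface (no pore pressure): FS = [c + γz cos²β tanφ] / [γz sinβ cosβ].
γz = 17.3·5.6 = 96.88 kN/m²
Numerator = 9.9 + 96.88·cos²32.7°·tan26.0° = 9.9 + 96.88·0.7081·0.4877 = 43.361 kPa
Denominator = 96.88·sin32.7°·cos32.7° = 96.88·0.5402·0.8415 = 44.043 kPa
FS = 43.361 / 44.043 = 0.984

FS = 0.98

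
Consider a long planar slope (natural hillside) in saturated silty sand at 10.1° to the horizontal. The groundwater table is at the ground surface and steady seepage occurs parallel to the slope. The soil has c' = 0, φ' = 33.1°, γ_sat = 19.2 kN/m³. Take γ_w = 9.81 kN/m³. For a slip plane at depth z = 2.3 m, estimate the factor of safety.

With seepage parallel to the slope and the water table at the surface, the effective normal stress on the slip plane uses the buoyant unit weight γ' = γ_sat − γ_w while the driving shear stress uses γ_sat:
FS = [c' + γ' z cos²β tanφ'] / [γ_sat z sinβ cosβ]
(For c' = 0 this reduces to FS = (γ'/γ_sat)·tanφ'/tanβ.)
γ' = 19.2 − 9.81 = 9.39 kN/m³
Numerator = 0.0 + 9.39·2.3·cos²10.1°·tan33.1° = 0.0 + 9.39·2.3·0.9692·0.6519 = 13.646 kPa
Denominator = 19.2·2.3·sin10.1°·cos10.1° = 19.2·2.3·0.1754·0.9845 = 7.624 kPa
FS = 13.646 / 7.624 = 1.790

FS = 1.79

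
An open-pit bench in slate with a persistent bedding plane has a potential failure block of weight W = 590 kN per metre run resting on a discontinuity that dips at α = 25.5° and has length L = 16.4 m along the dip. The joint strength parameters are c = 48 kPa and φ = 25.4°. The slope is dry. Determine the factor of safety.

Resolving the block weight along and normal to the plane and applying the Mohr–Coulomb strength on the joint:
N' = W cosα = 590·cos25.5° = 532.5 kN/m
Driving force T = W sinα = 590·sin25.5° = 254.0 kN/m
Resisting force R = c·L + N'·tanφ = 48·16.4 + 532.5·tan25.4° = 787.2 + 252.9 = 1040.1 kN/m
FS = R / T = 1040.1 / 254.0 = 4.095

FS = 4.09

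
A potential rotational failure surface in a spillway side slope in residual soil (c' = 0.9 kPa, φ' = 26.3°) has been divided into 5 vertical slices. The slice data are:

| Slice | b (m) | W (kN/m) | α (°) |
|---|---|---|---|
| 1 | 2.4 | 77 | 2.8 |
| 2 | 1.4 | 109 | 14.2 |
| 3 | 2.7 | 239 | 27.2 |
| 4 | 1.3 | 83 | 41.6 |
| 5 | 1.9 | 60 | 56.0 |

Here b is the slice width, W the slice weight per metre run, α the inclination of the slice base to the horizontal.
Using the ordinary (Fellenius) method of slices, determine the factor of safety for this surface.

Ordinary method of slices: FS = Σ[c'·Δl_i + (W_i cosα_i)·tanφ'] / Σ W_i sinα_i, with Δl_i = b_i / cosα_i.
Slice 1: Δl = 2.4/cos2.8° = 2.403 m; N'_1 = 77·cos2.8° = 76.9; c'Δl = 2.16; W sinα = 3.8
Slice 2: Δl = 1.4/cos14.2° = 1.444 m; N'_2 = 109·cos14.2° = 105.7; c'Δl = 1.30; W sinα = 26.7
Slice 3: Δl = 2.7/cos27.2° = 3.036 m; N'_3 = 239·cos27.2° = 212.6; c'Δl = 2.73; W sinα = 109.2
Slice 4: Δl = 1.3/cos41.6° = 1.738 m; N'_4 = 83·cos41.6° = 62.1; c'Δl = 1.56; W sinα = 55.1
Slice 5: Δl = 1.9/cos56.0° = 3.398 m; N'_5 = 60·cos56.0° = 33.6; c'Δl = 3.06; W sinα = 49.7
Σc'Δl = 10.8 kN/m; ΣN' = 490.8 kN/m; ΣW sinα = 244.6 kN/m
Resisting = 10.8 + 490.8·tan26.3° = 10.8 + 242.6 = 253.4 kN/m
FS = 253.4 / 244.6 = 1.036

FS = 1.04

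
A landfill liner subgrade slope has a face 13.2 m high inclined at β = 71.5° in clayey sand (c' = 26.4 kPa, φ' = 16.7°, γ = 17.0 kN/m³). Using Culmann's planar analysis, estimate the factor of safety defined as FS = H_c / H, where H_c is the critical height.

H_c = (4c'/γ) · sinβ cosφ' / [1 − cos(β − φ')]
    = (4·26.4/17.0) · sin71.5°·cos16.7° / [1 − cos54.8°]
    = 6.212 · 0.9083 / 0.4236 = 13.32 m
FS = H_c / H = 13.32 / 13.2 = 1.009

FS = 1.01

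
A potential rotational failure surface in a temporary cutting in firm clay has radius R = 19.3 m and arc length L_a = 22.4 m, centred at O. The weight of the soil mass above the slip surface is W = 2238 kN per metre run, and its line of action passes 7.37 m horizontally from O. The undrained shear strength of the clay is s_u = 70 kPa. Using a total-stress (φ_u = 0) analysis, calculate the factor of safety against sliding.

FS = 1.83

Taking moments about the centre O, the resisting moment is provided by the undrained shear strength acting along the arc:
M_R = s_u·L_a·R = 70·22.40·19.3 = 30262.4 kN·m/m
M_D = W·d = 2238·7.37 = 16494.1 kN·m/m
FS = M_R / M_D = 30262.4 / 16494.1 = 1.835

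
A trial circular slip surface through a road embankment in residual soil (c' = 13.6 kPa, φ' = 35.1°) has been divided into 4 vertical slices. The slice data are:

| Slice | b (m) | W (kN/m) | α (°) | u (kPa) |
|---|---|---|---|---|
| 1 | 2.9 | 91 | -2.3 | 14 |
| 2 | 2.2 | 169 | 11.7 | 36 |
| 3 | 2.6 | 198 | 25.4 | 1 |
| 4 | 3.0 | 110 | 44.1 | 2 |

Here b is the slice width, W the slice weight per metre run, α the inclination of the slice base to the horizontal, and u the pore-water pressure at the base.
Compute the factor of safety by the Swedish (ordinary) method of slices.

FS = 2.26

Ordinary method of slices: FS = Σ[c'·Δl_i + (W_i cosα_i − u_i·Δl_i)·tanφ'] / Σ W_i sinα_i, with Δl_i = b_i / cosα_i.
Slice 1: Δl = 2.9/cos(-2.3°) = 2.902 m; N'_1 = 91·cos(-2.3°) − 14·2.902 = 50.3; c'Δl = 39.47; W sinα = -3.7
Slice 2: Δl = 2.2/cos11.7° = 2.247 m; N'_2 = 169·cos11.7° − 36·2.247 = 84.6; c'Δl = 30.55; W sinα = 34.3
Slice 3: Δl = 2.6/cos25.4° = 2.878 m; N'_3 = 198·cos25.4° − 1·2.878 = 176.0; c'Δl = 39.14; W sinα = 84.9
Slice 4: Δl = 3.0/cos44.1° = 4.178 m; N'_4 = 110·cos44.1° − 2·4.178 = 70.6; c'Δl = 56.81; W sinα = 76.6
Σc'Δl = 166.0 kN/m; ΣN' = 381.5 kN/m; ΣW sinα = 192.1 kN/m
Resisting = 166.0 + 381.5·tan35.1° = 166.0 + 268.1 = 434.1 kN/m
FS = 434.1 / 192.1 = 2.260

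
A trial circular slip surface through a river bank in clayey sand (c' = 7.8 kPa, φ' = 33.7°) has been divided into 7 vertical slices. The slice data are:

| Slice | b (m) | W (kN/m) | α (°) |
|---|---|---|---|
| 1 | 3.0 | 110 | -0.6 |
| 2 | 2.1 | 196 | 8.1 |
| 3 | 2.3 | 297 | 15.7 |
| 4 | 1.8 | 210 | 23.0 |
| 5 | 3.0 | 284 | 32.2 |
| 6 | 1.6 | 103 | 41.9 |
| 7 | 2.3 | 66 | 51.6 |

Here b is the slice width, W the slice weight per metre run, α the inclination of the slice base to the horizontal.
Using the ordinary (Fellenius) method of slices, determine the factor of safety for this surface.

FS = 1.97

Ordinary method of slices: FS = Σ[c'·Δl_i + (W_i cosα_i)·tanφ'] / Σ W_i sinα_i, with Δl_i = b_i / cosα_i.
Slice 1: Δl = 3.0/cos(-0.6°) = 3.000 m; N'_1 = 110·cos(-0.6°) = 110.0; c'Δl = 23.40; W sinα = -1.2
Slice 2: Δl = 2.1/cos8.1° = 2.121 m; N'_2 = 196·cos8.1° = 194.0; c'Δl = 16.55; W sinα = 27.6
Slice 3: Δl = 2.3/cos15.7° = 2.389 m; N'_3 = 297·cos15.7° = 285.9; c'Δl = 18.64; W sinα = 80.4
Slice 4: Δl = 1.8/cos23.0° = 1.955 m; N'_4 = 210·cos23.0° = 193.3; c'Δl = 15.25; W sinα = 82.1
Slice 5: Δl = 3.0/cos32.2° = 3.545 m; N'_5 = 284·cos32.2° = 240.3; c'Δl = 27.65; W sinα = 151.3
Slice 6: Δl = 1.6/cos41.9° = 2.150 m; N'_6 = 103·cos41.9° = 76.7; c'Δl = 16.77; W sinα = 68.8
Slice 7: Δl = 2.3/cos51.6° = 3.703 m; N'_7 = 66·cos51.6° = 41.0; c'Δl = 28.88; W sinα = 51.7
Σc'Δl = 147.1 kN/m; ΣN' = 1141.2 kN/m; ΣW sinα = 460.7 kN/m
Resisting = 147.1 + 1141.2·tan33.7° = 147.1 + 761.1 = 908.3 kN/m
FS = 908.3 / 460.7 = 1.971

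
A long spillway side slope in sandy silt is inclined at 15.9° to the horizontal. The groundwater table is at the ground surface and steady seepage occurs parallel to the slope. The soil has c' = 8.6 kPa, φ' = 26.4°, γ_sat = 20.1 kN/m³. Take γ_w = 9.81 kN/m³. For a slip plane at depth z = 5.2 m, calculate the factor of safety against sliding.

With seepage parallel to the slope and the water table at the surface, the effective normal stress on the slip plane uses the buoyant unit weight γ' = γ_sat − γ_w while the driving shear stress uses γ_sat:
FS = [c' + γ' z cos²β tanφ'] / [γ_sat z sinβ cosβ]
γ' = 20.1 − 9.81 = 10.29 kN/m³
Numerator = 8.6 + 10.29·5.2·cos²15.9°·tan26.4° = 8.6 + 10.29·5.2·0.9249·0.4964 = 33.168 kPa
Denominator = 20.1·5.2·sin15.9°·cos15.9° = 20.1·5.2·0.2740·0.9617 = 27.539 kPa
FS = 33.168 / 27.539 = 1.204

FS = 1.20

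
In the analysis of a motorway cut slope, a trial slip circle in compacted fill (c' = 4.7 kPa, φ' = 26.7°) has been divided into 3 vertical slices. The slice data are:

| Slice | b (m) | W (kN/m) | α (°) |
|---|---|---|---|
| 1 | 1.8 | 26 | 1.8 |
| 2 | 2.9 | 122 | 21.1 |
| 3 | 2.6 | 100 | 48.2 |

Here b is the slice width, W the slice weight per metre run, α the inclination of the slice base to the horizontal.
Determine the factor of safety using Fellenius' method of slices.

FS = 1.22

Ordinary method of slices: FS = Σ[c'·Δl_i + (W_i cosα_i)·tanφ'] / Σ W_i sinα_i, with Δl_i = b_i / cosα_i.
Slice 1: Δl = 1.8/cos1.8° = 1.801 m; N'_1 = 26·cos1.8° = 26.0; c'Δl = 8.46; W sinα = 0.8
Slice 2: Δl = 2.9/cos21.1° = 3.108 m; N'_2 = 122·cos21.1° = 113.8; c'Δl = 14.61; W sinα = 43.9
Slice 3: Δl = 2.6/cos48.2° = 3.901 m; N'_3 = 100·cos48.2° = 66.7; c'Δl = 18.33; W sinα = 74.5
Σc'Δl = 41.4 kN/m; ΣN' = 206.5 kN/m; ΣW sinα = 119.3 kN/m
Resisting = 41.4 + 206.5·tan26.7° = 41.4 + 103.8 = 145.2 kN/m
FS = 145.2 / 119.3 = 1.218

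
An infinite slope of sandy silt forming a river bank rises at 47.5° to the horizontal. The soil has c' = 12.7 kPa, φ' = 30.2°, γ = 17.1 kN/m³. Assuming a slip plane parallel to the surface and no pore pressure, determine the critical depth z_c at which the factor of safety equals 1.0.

z_c = 3.20 m

Setting FS = 1.00 in FS = [c' + γz cos²β tanφ'] / [γz sinβ cosβ] and solving for z:
z = c' / [γ cosβ (FS·sinβ − cosβ·tanφ')]
  = 12.7 / [17.1·cos47.5°·(1.00·sin47.5° − cos47.5°·tan30.2°)]
  = 12.7 / [17.1·0.6756·(1.00·0.7373 − 0.6756·0.5820)]
  = 12.7 / 3.9750 = 3.195 m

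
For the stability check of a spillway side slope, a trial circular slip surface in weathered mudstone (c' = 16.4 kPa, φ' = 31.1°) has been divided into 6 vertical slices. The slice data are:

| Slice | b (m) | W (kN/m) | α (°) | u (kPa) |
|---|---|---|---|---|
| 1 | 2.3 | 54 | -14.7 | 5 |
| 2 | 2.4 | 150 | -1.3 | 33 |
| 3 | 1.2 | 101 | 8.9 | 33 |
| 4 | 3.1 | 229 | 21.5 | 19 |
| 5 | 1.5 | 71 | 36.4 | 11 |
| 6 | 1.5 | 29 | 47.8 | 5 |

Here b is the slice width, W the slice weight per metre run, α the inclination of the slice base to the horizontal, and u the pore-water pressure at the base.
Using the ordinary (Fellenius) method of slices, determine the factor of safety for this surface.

Ordinary method of slices: FS = Σ[c'·Δl_i + (W_i cosα_i − u_i·Δl_i)·tanφ'] / Σ W_i sinα_i, with Δl_i = b_i / cosα_i.
Slice 1: Δl = 2.3/cos(-14.7°) = 2.378 m; N'_1 = 54·cos(-14.7°) − 5·2.378 = 40.3; c'Δl = 39.00; W sinα = -13.7
Slice 2: Δl = 2.4/cos(-1.3°) = 2.401 m; N'_2 = 150·cos(-1.3°) − 33·2.401 = 70.7; c'Δl = 39.37; W sinα = -3.4
Slice 3: Δl = 1.2/cos8.9° = 1.215 m; N'_3 = 101·cos8.9° − 33·1.215 = 59.7; c'Δl = 19.92; W sinα = 15.6
Slice 4: Δl = 3.1/cos21.5° = 3.332 m; N'_4 = 229·cos21.5° − 19·3.332 = 149.8; c'Δl = 54.64; W sinα = 83.9
Slice 5: Δl = 1.5/cos36.4° = 1.864 m; N'_5 = 71·cos36.4° − 11·1.864 = 36.6; c'Δl = 30.56; W sinα = 42.1
Slice 6: Δl = 1.5/cos47.8° = 2.233 m; N'_6 = 29·cos47.8° − 5·2.233 = 8.3; c'Δl = 36.62; W sinα = 21.5
Σc'Δl = 220.1 kN/m; ΣN' = 365.5 kN/m; ΣW sinα = 146.1 kN/m
Resisting = 220.1 + 365.5·tan31.1° = 220.1 + 220.5 = 440.6 kN/m
FS = 440.6 / 146.1 = 3.016

FS = 3.02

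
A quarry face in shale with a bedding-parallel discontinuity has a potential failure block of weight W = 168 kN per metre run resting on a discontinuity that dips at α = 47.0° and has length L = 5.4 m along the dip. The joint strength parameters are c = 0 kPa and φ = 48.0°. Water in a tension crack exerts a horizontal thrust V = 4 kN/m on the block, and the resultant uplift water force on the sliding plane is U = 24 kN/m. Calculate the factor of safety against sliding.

FS = 0.78

Resolving the block weight along and normal to the plane and applying the Mohr–Coulomb strength on the joint:
N' = W cosα − U − V sinα = 168·cos47.0° − 24 − 4·sin47.0° = 87.7 kN/m
Driving force T = W sinα + V cosα = 168·sin47.0° + 4·cos47.0° = 125.6 kN/m
Resisting force R = c·L + N'·tanφ = 0·5.4 + 87.7·tan48.0° = 0.0 + 97.3 = 97.3 kN/m
FS = R / T = 97.3 / 125.6 = 0.775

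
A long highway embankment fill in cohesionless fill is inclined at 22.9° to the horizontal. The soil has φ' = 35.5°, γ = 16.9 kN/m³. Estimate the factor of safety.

FS = 1.69

For a dry cohesionless infinite slope the factor of safety is FS = tanφ' / tanβ.
FS = tan35.5° / tan22.9° = 0.7133 / 0.4224 = 1.689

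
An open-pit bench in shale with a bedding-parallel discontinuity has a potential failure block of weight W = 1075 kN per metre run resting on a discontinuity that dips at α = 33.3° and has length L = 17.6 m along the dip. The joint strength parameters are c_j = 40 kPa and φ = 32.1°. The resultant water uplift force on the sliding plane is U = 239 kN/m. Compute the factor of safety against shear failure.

FS = 1.89

Resolving the block weight along and normal to the plane and applying the Mohr–Coulomb strength on the joint:
N' = W cosα − U = 1075·cos33.3° − 239 = 659.5 kN/m
Driving force T = W sinα = 1075·sin33.3° = 590.2 kN/m
Resisting force R = c_j·L + N'·tanφ = 40·17.6 + 659.5·tan32.1° = 704.0 + 413.7 = 1117.7 kN/m
FS = R / T = 1117.7 / 590.2 = 1.894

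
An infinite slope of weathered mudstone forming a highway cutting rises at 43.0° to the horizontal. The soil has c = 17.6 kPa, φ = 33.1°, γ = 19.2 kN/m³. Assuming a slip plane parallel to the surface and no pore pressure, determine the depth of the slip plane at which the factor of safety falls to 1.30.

z = 3.06 m

Setting FS = 1.30 in FS = [c + γz cos²β tanφ] / [γz sinβ cosβ] and solving for z:
z = c / [γ cosβ (FS·sinβ − cosβ·tanφ)]
  = 17.6 / [19.2·cos43.0°·(1.30·sin43.0° − cos43.0°·tan33.1°)]
  = 17.6 / [19.2·0.7314·(1.30·0.6820 − 0.7314·0.6519)]
  = 17.6 / 5.7549 = 3.058 m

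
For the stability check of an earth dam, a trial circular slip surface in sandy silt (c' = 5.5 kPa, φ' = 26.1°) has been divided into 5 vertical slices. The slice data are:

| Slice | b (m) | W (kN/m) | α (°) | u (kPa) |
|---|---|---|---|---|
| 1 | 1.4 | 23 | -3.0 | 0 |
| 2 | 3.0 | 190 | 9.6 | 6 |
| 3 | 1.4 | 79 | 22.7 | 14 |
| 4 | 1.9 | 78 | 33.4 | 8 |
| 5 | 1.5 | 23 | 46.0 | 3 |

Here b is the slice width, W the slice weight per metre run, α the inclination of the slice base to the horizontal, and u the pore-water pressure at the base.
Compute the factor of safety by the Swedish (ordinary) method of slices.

FS = 1.70

Ordinary method of slices: FS = Σ[c'·Δl_i + (W_i cosα_i − u_i·Δl_i)·tanφ'] / Σ W_i sinα_i, with Δl_i = b_i / cosα_i.
Slice 1: Δl = 1.4/cos(-3.0°) = 1.402 m; N'_1 = 23·cos(-3.0°) − 0·1.402 = 23.0; c'Δl = 7.71; W sinα = -1.2
Slice 2: Δl = 3.0/cos9.6° = 3.043 m; N'_2 = 190·cos9.6° − 6·3.043 = 169.1; c'Δl = 16.73; W sinα = 31.7
Slice 3: Δl = 1.4/cos22.7° = 1.518 m; N'_3 = 79·cos22.7° − 14·1.518 = 51.6; c'Δl = 8.35; W sinα = 30.5
Slice 4: Δl = 1.9/cos33.4° = 2.276 m; N'_4 = 78·cos33.4° − 8·2.276 = 46.9; c'Δl = 12.52; W sinα = 42.9
Slice 5: Δl = 1.5/cos46.0° = 2.159 m; N'_5 = 23·cos46.0° − 3·2.159 = 9.5; c'Δl = 11.88; W sinα = 16.5
Σc'Δl = 57.2 kN/m; ΣN' = 300.1 kN/m; ΣW sinα = 120.5 kN/m
Resisting = 57.2 + 300.1·tan26.1° = 57.2 + 147.0 = 204.2 kN/m
FS = 204.2 / 120.5 = 1.695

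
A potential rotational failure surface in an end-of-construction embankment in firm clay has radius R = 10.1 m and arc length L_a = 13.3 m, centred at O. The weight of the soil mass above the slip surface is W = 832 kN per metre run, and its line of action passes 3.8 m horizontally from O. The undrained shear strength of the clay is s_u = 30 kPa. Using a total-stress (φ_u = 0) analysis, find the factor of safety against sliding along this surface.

FS = 1.27

Taking moments about the centre O, the resisting moment is provided by the undrained shear strength acting along the arc:
M_R = s_u·L_a·R = 30·13.30·10.1 = 4029.9 kN·m/m
M_D = W·d = 832·3.8 = 3161.6 kN·m/m
FS = M_R / M_D = 4029.9 / 3161.6 = 1.275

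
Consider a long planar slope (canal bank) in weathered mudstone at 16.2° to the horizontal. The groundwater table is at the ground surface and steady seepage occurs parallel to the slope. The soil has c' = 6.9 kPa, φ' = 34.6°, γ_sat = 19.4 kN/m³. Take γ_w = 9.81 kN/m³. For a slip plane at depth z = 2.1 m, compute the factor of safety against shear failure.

FS = 1.81

With seepage parallel to the slope and the water table at the surface, the effective normal stress on the slip plane uses the buoyant unit weight γ' = γ_sat − γ_w while the driving shear stress uses γ_sat:
FS = [c' + γ' z cos²β tanφ'] / [γ_sat z sinβ cosβ]
γ' = 19.4 − 9.81 = 9.59 kN/m³
Numerator = 6.9 + 9.59·2.1·cos²16.2°·tan34.6° = 6.9 + 9.59·2.1·0.9222·0.6899 = 19.712 kPa
Denominator = 19.4·2.1·sin16.2°·cos16.2° = 19.4·2.1·0.2790·0.9603 = 10.915 kPa
FS = 19.712 / 10.915 = 1.806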